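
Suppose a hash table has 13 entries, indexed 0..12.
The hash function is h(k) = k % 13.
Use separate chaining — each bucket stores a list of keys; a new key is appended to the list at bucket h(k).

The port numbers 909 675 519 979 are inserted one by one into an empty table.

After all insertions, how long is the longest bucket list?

3

Insert 909: h=12, bucket 12 empty → new chain.
Insert 675: h=12, bucket 12 nonempty → append to chain.
Insert 519: h=12, bucket 12 nonempty → append to chain.
Insert 979: h=4, bucket 4 empty → new chain.
Final buckets:
0: —
1: —
2: —
3: —
4: 979
5: —
6: —
7: —
8: —
9: —
10: —
11: —
12: 909 -> 675 -> 519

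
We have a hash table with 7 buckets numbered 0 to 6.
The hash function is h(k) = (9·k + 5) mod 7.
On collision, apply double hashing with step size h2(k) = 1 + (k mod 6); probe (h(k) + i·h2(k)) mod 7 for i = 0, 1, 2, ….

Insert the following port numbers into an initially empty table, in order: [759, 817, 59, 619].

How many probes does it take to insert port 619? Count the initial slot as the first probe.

2

759 hashes to 4; slot 4 is free -> place at 4.
817 hashes to 1; slot 1 is free -> place at 1.
59 hashes to 4, h2=6; 4 taken -> place at 3.
619 hashes to 4, h2=2; 4 taken -> place at 6.
Table: [∅, 817, ∅, 59, 759, ∅, 619]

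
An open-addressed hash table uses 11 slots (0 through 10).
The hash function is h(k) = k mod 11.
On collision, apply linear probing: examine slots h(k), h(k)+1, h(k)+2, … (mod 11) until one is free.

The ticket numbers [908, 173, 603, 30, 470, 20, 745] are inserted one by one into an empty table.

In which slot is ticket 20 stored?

908: h=6 → slot 6
173: h=8 → slot 8
603: h=9 → slot 9
30: h=8, probe 8,9,10 → slot 10
470: h=8, probe 8,9,10,0 → slot 0
20: h=9, probe 9,10,0,1 → slot 1
745: h=8, probe 8,9,10,0,1,2 → slot 2
Table: [470, 20, 745, —, —, —, 908, —, 173, 603, 30]

1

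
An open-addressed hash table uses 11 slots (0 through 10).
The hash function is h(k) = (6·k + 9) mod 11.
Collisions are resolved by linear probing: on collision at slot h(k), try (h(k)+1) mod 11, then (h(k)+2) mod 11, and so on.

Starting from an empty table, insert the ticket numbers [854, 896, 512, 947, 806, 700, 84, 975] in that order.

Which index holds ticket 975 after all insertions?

Insert 854: h=7, slot 7 empty => index 7.
Insert 896: h=6, slot 6 empty => index 6.
Insert 512: h=1, slot 1 empty => index 1.
Insert 947: h=4, slot 4 empty => index 4.
Insert 806: h=5, slot 5 empty => index 5.
Insert 700: h=7, slot 7 occupied => index 8.
Insert 84: h=7, slots 7,8 occupied => index 9.
Insert 975: h=7, slots 7,8,9 occupied => index 10.
Table: [-, 512, -, -, 947, 806, 896, 854, 700, 84, 975]

10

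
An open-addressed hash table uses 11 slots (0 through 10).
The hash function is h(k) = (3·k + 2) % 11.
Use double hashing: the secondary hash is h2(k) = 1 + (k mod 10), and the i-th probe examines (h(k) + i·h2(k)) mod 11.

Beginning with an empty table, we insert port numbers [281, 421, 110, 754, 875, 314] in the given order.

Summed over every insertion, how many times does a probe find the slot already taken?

281 hashes to 9; slot 9 is free => place at 9.
421 hashes to 0; slot 0 is free => place at 0.
110 hashes to 2; slot 2 is free => place at 2.
754 hashes to 9, h2=5; 9 taken => place at 3.
875 hashes to 9, h2=6; 9 taken => place at 4.
314 hashes to 9, h2=5; 9,3 taken => place at 8.
Table: [421, -, 110, 754, 875, -, -, -, 314, 281, -]

4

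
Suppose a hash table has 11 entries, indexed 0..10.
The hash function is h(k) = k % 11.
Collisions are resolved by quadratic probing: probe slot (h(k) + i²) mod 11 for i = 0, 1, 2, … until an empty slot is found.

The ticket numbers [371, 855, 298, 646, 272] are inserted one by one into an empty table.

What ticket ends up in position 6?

371 hashes to 8; slot 8 is free → place at 8.
855 hashes to 8; 8 taken → place at 9.
298 hashes to 1; slot 1 is free → place at 1.
646 hashes to 8; 8,9,1 taken → place at 6.
272 hashes to 8; 8,9,1,6 taken → place at 2.
Table: [—, 298, 272, —, —, —, 646, —, 371, 855, —]

646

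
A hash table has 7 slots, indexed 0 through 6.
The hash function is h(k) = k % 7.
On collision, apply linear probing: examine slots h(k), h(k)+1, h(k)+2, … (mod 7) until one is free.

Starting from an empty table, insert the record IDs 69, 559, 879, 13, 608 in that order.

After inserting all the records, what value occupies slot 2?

Insert 69: h=6, slot 6 empty -> index 6.
Insert 559: h=6, slot 6 occupied -> index 0.
Insert 879: h=4, slot 4 empty -> index 4.
Insert 13: h=6, slots 6,0 occupied -> index 1.
Insert 608: h=6, slots 6,0,1 occupied -> index 2.
Table: [559, 13, 608, ., 879, ., 69]

608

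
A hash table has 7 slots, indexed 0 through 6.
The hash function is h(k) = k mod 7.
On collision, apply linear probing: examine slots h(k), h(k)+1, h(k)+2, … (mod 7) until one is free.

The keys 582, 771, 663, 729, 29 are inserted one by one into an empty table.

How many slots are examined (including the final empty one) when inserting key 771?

2

Insert 582: h=1, slot 1 empty => index 1.
Insert 771: h=1, slot 1 occupied => index 2.
Insert 663: h=5, slot 5 empty => index 5.
Insert 729: h=1, slots 1,2 occupied => index 3.
Insert 29: h=1, slots 1,2,3 occupied => index 4.
Table: [-, 582, 771, 729, 29, 663, -]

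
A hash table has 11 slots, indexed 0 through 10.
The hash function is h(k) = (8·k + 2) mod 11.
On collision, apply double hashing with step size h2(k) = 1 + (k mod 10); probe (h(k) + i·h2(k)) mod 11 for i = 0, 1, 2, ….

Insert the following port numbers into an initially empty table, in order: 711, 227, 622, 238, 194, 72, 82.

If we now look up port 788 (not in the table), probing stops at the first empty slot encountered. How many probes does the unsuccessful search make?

711 hashes to 3; slot 3 is free => place at 3.
227 hashes to 3, h2=8; 3 taken => place at 0.
622 hashes to 6; slot 6 is free => place at 6.
238 hashes to 3, h2=9; 3 taken => place at 1.
194 hashes to 3, h2=5; 3 taken => place at 8.
72 hashes to 6, h2=3; 6 taken => place at 9.
82 hashes to 9, h2=3; 9,1 taken => place at 4.
Table: [227, 238, ., 711, 82, ., 622, ., 194, 72, .]
Lookup 788: h=3, h2=9, probe 3,1,10 → slot 10 empty, not found.

3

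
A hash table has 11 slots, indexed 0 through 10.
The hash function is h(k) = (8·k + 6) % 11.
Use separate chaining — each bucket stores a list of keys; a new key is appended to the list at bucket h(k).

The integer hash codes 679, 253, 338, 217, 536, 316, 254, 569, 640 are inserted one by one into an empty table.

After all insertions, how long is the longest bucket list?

Insert 679: h=4, bucket 4 empty -> new chain.
Insert 253: h=6, bucket 6 empty -> new chain.
Insert 338: h=4, bucket 4 nonempty -> append to chain.
Insert 217: h=4, bucket 4 nonempty -> append to chain.
Insert 536: h=4, bucket 4 nonempty -> append to chain.
Insert 316: h=4, bucket 4 nonempty -> append to chain.
Insert 254: h=3, bucket 3 empty -> new chain.
Insert 569: h=4, bucket 4 nonempty -> append to chain.
Insert 640: h=0, bucket 0 empty -> new chain.
Final buckets:
0: 640
1: .
2: .
3: 254
4: 679 -> 338 -> 217 -> 536 -> 316 -> 569
5: .
6: 253
7: .
8: .
9: .
10: .

6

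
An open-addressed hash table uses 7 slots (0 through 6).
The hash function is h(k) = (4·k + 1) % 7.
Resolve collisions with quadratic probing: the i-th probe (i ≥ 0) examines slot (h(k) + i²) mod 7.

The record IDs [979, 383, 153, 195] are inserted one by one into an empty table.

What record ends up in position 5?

153

Insert 979: h=4, slot 4 empty → index 4.
Insert 383: h=0, slot 0 empty → index 0.
Insert 153: h=4, slot 4 occupied → index 5.
Insert 195: h=4, slots 4,5 occupied → index 1.
Table: [383, 195, _, _, 979, 153, _]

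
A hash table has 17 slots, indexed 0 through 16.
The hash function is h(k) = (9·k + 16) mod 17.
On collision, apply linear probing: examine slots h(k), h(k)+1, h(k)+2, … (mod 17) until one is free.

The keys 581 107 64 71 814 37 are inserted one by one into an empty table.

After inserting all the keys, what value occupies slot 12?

37

581 hashes to 9; slot 9 is free -> place at 9.
107 hashes to 10; slot 10 is free -> place at 10.
64 hashes to 14; slot 14 is free -> place at 14.
71 hashes to 9; 9,10 taken -> place at 11.
814 hashes to 15; slot 15 is free -> place at 15.
37 hashes to 9; 9,10,11 taken -> place at 12.
Table: [_, _, _, _, _, _, _, _, _, 581, 107, 71, 37, _, 64, 814, _]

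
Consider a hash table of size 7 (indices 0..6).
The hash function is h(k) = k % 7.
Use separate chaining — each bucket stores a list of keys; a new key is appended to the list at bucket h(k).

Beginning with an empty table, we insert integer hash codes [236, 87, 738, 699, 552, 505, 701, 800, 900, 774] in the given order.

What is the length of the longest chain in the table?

236 → bucket 5
87 → bucket 3
738 → bucket 3 (collision)
699 → bucket 6
552 → bucket 6 (collision)
505 → bucket 1
701 → bucket 1 (collision)
800 → bucket 2
900 → bucket 4
774 → bucket 4 (collision)
Final buckets:
0: -
1: 505 -> 701
2: 800
3: 87 -> 738
4: 900 -> 774
5: 236
6: 699 -> 552

2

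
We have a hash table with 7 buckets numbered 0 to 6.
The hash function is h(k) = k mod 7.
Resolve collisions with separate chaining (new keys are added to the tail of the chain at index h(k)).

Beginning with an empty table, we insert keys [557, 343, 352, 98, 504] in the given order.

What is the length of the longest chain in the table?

557 → bucket 4
343 → bucket 0
352 → bucket 2
98 → bucket 0 (collision)
504 → bucket 0 (collision)
Final buckets:
0: 343 -> 98 -> 504
1: -
2: 352
3: -
4: 557
5: -
6: -

3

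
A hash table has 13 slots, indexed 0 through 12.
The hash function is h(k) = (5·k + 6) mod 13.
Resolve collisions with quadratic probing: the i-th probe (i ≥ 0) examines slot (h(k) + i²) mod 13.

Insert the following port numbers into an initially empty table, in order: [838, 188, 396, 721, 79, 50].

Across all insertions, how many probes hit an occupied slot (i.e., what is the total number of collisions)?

838: h=10 => slot 10
188: h=10, probe 10,11 => slot 11
396: h=10, probe 10,11,1 => slot 1
721: h=10, probe 10,11,1,6 => slot 6
79: h=11, probe 11,12 => slot 12
50: h=9 => slot 9
Table: [∅, 396, ∅, ∅, ∅, ∅, 721, ∅, ∅, 50, 838, 188, 79]

7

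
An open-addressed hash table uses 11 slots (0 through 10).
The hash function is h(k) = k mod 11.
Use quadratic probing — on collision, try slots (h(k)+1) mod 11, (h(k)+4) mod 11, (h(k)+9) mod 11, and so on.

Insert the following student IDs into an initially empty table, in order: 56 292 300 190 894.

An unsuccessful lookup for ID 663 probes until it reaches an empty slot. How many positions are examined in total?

56 hashes to 1; slot 1 is free -> place at 1.
292 hashes to 6; slot 6 is free -> place at 6.
300 hashes to 3; slot 3 is free -> place at 3.
190 hashes to 3; 3 taken -> place at 4.
894 hashes to 3; 3,4 taken -> place at 7.
Table: [_, 56, _, 300, 190, _, 292, 894, _, _, _]
Lookup 663: h=3, probe 3,4,7,1,8 → slot 8 empty, not found.

5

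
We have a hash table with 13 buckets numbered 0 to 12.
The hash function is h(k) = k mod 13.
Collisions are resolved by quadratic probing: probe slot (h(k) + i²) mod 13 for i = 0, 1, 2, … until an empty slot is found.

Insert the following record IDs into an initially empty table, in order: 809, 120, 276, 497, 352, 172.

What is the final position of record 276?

809: h=3 -> slot 3
120: h=3, probe 3,4 -> slot 4
276: h=3, probe 3,4,7 -> slot 7
497: h=3, probe 3,4,7,12 -> slot 12
352: h=1 -> slot 1
172: h=3, probe 3,4,7,12,6 -> slot 6
Table: [∅, 352, ∅, 809, 120, ∅, 172, 276, ∅, ∅, ∅, ∅, 497]

7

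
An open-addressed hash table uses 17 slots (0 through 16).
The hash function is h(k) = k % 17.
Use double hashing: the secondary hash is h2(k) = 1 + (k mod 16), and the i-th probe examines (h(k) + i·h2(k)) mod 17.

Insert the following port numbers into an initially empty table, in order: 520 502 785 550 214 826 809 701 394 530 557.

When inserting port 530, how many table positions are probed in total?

520: h=10 → slot 10
502: h=9 → slot 9
785: h=3 → slot 3
550: h=6 → slot 6
214: h=10, h2=7, probe 10,0 → slot 0
826: h=10, h2=11, probe 10,4 → slot 4
809: h=10, h2=10, probe 10,3,13 → slot 13
701: h=4, h2=14, probe 4,1 → slot 1
394: h=3, h2=11, probe 3,14 → slot 14
530: h=3, h2=3, probe 3,6,9,12 → slot 12
557: h=13, h2=14, probe 13,10,7 → slot 7
Table: [214, 701, -, 785, 826, -, 550, 557, -, 502, 520, -, 530, 809, 394, -, -]

4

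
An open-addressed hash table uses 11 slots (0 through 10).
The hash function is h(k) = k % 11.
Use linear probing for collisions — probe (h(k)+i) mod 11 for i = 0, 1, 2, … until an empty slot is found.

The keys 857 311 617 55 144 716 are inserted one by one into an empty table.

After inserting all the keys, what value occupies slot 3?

311

Insert 857: h=10, slot 10 empty => index 10.
Insert 311: h=3, slot 3 empty => index 3.
Insert 617: h=1, slot 1 empty => index 1.
Insert 55: h=0, slot 0 empty => index 0.
Insert 144: h=1, slot 1 occupied => index 2.
Insert 716: h=1, slots 1,2,3 occupied => index 4.
Table: [55, 617, 144, 311, 716, ., ., ., ., ., 857]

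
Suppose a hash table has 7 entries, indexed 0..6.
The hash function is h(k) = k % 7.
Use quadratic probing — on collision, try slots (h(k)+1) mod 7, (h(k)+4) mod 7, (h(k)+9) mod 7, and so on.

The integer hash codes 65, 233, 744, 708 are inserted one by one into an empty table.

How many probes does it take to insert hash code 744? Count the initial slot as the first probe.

Insert 65: h=2, slot 2 empty → index 2.
Insert 233: h=2, slot 2 occupied → index 3.
Insert 744: h=2, slots 2,3 occupied → index 6.
Insert 708: h=1, slot 1 empty → index 1.
Table: [—, 708, 65, 233, —, —, 744]

3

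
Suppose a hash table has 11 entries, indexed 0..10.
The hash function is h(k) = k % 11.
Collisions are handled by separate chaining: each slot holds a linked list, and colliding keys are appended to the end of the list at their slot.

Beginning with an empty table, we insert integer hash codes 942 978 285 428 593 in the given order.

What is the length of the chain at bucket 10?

4

942 -> bucket 7
978 -> bucket 10
285 -> bucket 10 (collision)
428 -> bucket 10 (collision)
593 -> bucket 10 (collision)
Final buckets:
0: .
1: .
2: .
3: .
4: .
5: .
6: .
7: 942
8: .
9: .
10: 978 -> 285 -> 428 -> 593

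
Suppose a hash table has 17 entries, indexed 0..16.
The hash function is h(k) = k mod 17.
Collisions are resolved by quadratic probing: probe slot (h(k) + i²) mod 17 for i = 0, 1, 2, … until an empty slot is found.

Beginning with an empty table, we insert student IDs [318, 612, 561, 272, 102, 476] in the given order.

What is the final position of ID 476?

16

318 hashes to 12; slot 12 is free → place at 12.
612 hashes to 0; slot 0 is free → place at 0.
561 hashes to 0; 0 taken → place at 1.
272 hashes to 0; 0,1 taken → place at 4.
102 hashes to 0; 0,1,4 taken → place at 9.
476 hashes to 0; 0,1,4,9 taken → place at 16.
Table: [612, 561, -, -, 272, -, -, -, -, 102, -, -, 318, -, -, -, 476]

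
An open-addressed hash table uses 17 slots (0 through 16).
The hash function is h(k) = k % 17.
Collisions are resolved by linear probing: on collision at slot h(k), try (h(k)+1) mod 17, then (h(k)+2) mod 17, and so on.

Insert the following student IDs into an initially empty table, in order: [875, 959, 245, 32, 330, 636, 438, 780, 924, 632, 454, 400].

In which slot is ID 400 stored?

14

875: h=8 -> slot 8
959: h=7 -> slot 7
245: h=7, probe 7,8,9 -> slot 9
32: h=15 -> slot 15
330: h=7, probe 7,8,9,10 -> slot 10
636: h=7, probe 7,8,9,10,11 -> slot 11
438: h=13 -> slot 13
780: h=15, probe 15,16 -> slot 16
924: h=6 -> slot 6
632: h=3 -> slot 3
454: h=12 -> slot 12
400: h=9, probe 9,10,11,12,13,14 -> slot 14
Table: [_, _, _, 632, _, _, 924, 959, 875, 245, 330, 636, 454, 438, 400, 32, 780]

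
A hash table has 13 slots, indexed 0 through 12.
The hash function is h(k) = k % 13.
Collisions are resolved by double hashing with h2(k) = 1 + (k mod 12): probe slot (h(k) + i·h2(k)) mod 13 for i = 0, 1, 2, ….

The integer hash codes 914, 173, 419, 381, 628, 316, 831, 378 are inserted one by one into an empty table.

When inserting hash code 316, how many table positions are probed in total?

4

Insert 914: h=4, slot 4 empty => index 4.
Insert 173: h=4, h2=6, slot 4 occupied => index 10.
Insert 419: h=3, slot 3 empty => index 3.
Insert 381: h=4, h2=10, slot 4 occupied => index 1.
Insert 628: h=4, h2=5, slot 4 occupied => index 9.
Insert 316: h=4, h2=5, slots 4,9,1 occupied => index 6.
Insert 831: h=12, slot 12 empty => index 12.
Insert 378: h=1, h2=7, slot 1 occupied => index 8.
Table: [-, 381, -, 419, 914, -, 316, -, 378, 628, 173, -, 831]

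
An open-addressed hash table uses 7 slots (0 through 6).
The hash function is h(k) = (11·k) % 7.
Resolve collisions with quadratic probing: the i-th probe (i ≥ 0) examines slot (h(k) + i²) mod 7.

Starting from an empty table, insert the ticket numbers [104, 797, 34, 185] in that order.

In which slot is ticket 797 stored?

4

104: h=3 → slot 3
797: h=3, probe 3,4 → slot 4
34: h=3, probe 3,4,0 → slot 0
185: h=5 → slot 5
Table: [34, ., ., 104, 797, 185, .]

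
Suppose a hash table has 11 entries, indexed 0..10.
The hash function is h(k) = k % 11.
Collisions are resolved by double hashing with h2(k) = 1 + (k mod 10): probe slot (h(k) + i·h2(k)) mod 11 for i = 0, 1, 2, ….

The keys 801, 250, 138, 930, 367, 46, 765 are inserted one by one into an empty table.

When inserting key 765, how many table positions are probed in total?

801 hashes to 9; slot 9 is free → place at 9.
250 hashes to 8; slot 8 is free → place at 8.
138 hashes to 6; slot 6 is free → place at 6.
930 hashes to 6, h2=1; 6 taken → place at 7.
367 hashes to 4; slot 4 is free → place at 4.
46 hashes to 2; slot 2 is free → place at 2.
765 hashes to 6, h2=6; 6 taken → place at 1.
Table: [∅, 765, 46, ∅, 367, ∅, 138, 930, 250, 801, ∅]

2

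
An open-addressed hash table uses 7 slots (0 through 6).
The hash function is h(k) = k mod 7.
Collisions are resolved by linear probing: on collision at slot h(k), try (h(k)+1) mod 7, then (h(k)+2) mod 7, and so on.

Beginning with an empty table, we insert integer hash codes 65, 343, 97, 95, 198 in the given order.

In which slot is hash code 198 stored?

65: h=2 → slot 2
343: h=0 → slot 0
97: h=6 → slot 6
95: h=4 → slot 4
198: h=2, probe 2,3 → slot 3
Table: [343, -, 65, 198, 95, -, 97]

3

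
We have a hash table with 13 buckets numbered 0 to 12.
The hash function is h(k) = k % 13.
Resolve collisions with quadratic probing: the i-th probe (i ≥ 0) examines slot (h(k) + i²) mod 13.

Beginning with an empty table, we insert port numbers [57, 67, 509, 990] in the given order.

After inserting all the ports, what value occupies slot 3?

509

57 hashes to 5; slot 5 is free -> place at 5.
67 hashes to 2; slot 2 is free -> place at 2.
509 hashes to 2; 2 taken -> place at 3.
990 hashes to 2; 2,3 taken -> place at 6.
Table: [., ., 67, 509, ., 57, 990, ., ., ., ., ., .]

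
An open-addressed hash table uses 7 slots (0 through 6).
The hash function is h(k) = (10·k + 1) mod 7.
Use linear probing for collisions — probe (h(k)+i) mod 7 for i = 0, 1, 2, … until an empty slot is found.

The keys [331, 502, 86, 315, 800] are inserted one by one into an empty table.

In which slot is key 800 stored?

331: h=0 => slot 0
502: h=2 => slot 2
86: h=0, probe 0,1 => slot 1
315: h=1, probe 1,2,3 => slot 3
800: h=0, probe 0,1,2,3,4 => slot 4
Table: [331, 86, 502, 315, 800, _, _]

4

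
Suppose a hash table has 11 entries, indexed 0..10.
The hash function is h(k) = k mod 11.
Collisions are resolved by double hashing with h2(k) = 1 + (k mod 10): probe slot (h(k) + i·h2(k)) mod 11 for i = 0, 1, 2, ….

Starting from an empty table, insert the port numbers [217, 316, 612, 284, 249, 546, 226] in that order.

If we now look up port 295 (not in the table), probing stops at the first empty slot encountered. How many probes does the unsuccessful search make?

3

Insert 217: h=8, slot 8 empty => index 8.
Insert 316: h=8, h2=7, slot 8 occupied => index 4.
Insert 612: h=7, slot 7 empty => index 7.
Insert 284: h=9, slot 9 empty => index 9.
Insert 249: h=7, h2=10, slot 7 occupied => index 6.
Insert 546: h=7, h2=7, slot 7 occupied => index 3.
Insert 226: h=6, h2=7, slot 6 occupied => index 2.
Table: [∅, ∅, 226, 546, 316, ∅, 249, 612, 217, 284, ∅]
Lookup 295: h=9, h2=6, probe 9,4,10 → slot 10 empty, not found.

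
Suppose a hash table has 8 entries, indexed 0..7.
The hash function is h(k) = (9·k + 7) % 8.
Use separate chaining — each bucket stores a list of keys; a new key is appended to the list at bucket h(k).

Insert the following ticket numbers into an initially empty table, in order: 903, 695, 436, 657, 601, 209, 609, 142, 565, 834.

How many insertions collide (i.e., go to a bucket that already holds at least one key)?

4

Insert 903: h=6, bucket 6 empty → new chain.
Insert 695: h=6, bucket 6 nonempty → append to chain.
Insert 436: h=3, bucket 3 empty → new chain.
Insert 657: h=0, bucket 0 empty → new chain.
Insert 601: h=0, bucket 0 nonempty → append to chain.
Insert 209: h=0, bucket 0 nonempty → append to chain.
Insert 609: h=0, bucket 0 nonempty → append to chain.
Insert 142: h=5, bucket 5 empty → new chain.
Insert 565: h=4, bucket 4 empty → new chain.
Insert 834: h=1, bucket 1 empty → new chain.
Final buckets:
0: 657 -> 601 -> 209 -> 609
1: 834
2: —
3: 436
4: 565
5: 142
6: 903 -> 695
7: —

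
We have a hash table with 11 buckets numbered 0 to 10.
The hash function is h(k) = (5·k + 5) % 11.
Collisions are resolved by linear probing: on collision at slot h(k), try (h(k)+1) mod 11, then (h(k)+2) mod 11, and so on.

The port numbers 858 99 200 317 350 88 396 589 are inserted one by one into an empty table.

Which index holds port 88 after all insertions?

9

858 hashes to 5; slot 5 is free => place at 5.
99 hashes to 5; 5 taken => place at 6.
200 hashes to 4; slot 4 is free => place at 4.
317 hashes to 6; 6 taken => place at 7.
350 hashes to 6; 6,7 taken => place at 8.
88 hashes to 5; 5,6,7,8 taken => place at 9.
396 hashes to 5; 5,6,7,8,9 taken => place at 10.
589 hashes to 2; slot 2 is free => place at 2.
Table: [—, —, 589, —, 200, 858, 99, 317, 350, 88, 396]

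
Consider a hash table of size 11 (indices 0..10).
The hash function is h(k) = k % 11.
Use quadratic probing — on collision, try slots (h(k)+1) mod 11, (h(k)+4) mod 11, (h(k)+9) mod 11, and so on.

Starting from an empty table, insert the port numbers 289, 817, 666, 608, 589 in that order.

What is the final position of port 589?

289 hashes to 3; slot 3 is free → place at 3.
817 hashes to 3; 3 taken → place at 4.
666 hashes to 6; slot 6 is free → place at 6.
608 hashes to 3; 3,4 taken → place at 7.
589 hashes to 6; 6,7 taken → place at 10.
Table: [-, -, -, 289, 817, -, 666, 608, -, -, 589]

10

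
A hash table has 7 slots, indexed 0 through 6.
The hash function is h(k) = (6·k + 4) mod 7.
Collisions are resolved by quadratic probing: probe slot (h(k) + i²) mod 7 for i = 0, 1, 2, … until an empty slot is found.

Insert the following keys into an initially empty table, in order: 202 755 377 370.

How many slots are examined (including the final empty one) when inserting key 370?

4

202: h=5 -> slot 5
755: h=5, probe 5,6 -> slot 6
377: h=5, probe 5,6,2 -> slot 2
370: h=5, probe 5,6,2,0 -> slot 0
Table: [370, _, 377, _, _, 202, 755]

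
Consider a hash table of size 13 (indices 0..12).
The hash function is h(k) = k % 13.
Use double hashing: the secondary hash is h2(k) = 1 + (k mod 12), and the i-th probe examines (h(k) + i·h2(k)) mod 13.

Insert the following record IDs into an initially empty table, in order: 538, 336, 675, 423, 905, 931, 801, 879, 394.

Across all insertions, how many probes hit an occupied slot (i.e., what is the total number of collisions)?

9

538: h=5 => slot 5
336: h=11 => slot 11
675: h=12 => slot 12
423: h=7 => slot 7
905: h=8 => slot 8
931: h=8, h2=8, probe 8,3 => slot 3
801: h=8, h2=10, probe 8,5,2 => slot 2
879: h=8, h2=4, probe 8,12,3,7,11,2,6 => slot 6
394: h=4 => slot 4
Table: [—, —, 801, 931, 394, 538, 879, 423, 905, —, —, 336, 675]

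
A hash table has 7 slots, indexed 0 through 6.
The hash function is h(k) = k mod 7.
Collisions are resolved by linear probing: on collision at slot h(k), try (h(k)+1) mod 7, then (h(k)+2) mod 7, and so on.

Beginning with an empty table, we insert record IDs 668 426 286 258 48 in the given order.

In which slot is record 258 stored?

668: h=3 => slot 3
426: h=6 => slot 6
286: h=6, probe 6,0 => slot 0
258: h=6, probe 6,0,1 => slot 1
48: h=6, probe 6,0,1,2 => slot 2
Table: [286, 258, 48, 668, _, _, 426]

1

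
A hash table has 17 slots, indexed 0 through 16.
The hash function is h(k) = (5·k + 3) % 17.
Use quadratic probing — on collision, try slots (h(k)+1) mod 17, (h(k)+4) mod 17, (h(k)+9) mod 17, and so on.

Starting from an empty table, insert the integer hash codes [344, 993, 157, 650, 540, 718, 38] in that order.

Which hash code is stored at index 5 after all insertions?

38

344: h=6 => slot 6
993: h=4 => slot 4
157: h=6, probe 6,7 => slot 7
650: h=6, probe 6,7,10 => slot 10
540: h=0 => slot 0
718: h=6, probe 6,7,10,15 => slot 15
38: h=6, probe 6,7,10,15,5 => slot 5
Table: [540, ., ., ., 993, 38, 344, 157, ., ., 650, ., ., ., ., 718, .]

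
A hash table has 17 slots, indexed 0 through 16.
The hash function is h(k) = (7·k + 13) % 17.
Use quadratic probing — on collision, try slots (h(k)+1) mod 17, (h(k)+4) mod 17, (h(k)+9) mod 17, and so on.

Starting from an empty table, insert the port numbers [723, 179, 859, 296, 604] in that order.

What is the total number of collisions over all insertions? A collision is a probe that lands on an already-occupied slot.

6

Insert 723: h=8, slot 8 empty → index 8.
Insert 179: h=8, slot 8 occupied → index 9.
Insert 859: h=8, slots 8,9 occupied → index 12.
Insert 296: h=11, slot 11 empty → index 11.
Insert 604: h=8, slots 8,9,12 occupied → index 0.
Table: [604, -, -, -, -, -, -, -, 723, 179, -, 296, 859, -, -, -, -]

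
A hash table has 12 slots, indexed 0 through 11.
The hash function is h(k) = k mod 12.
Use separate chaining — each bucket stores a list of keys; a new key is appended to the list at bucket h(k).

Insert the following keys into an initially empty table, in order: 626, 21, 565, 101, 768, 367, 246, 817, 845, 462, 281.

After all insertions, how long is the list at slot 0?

1

Insert 626: h=2, bucket 2 empty -> new chain.
Insert 21: h=9, bucket 9 empty -> new chain.
Insert 565: h=1, bucket 1 empty -> new chain.
Insert 101: h=5, bucket 5 empty -> new chain.
Insert 768: h=0, bucket 0 empty -> new chain.
Insert 367: h=7, bucket 7 empty -> new chain.
Insert 246: h=6, bucket 6 empty -> new chain.
Insert 817: h=1, bucket 1 nonempty -> append to chain.
Insert 845: h=5, bucket 5 nonempty -> append to chain.
Insert 462: h=6, bucket 6 nonempty -> append to chain.
Insert 281: h=5, bucket 5 nonempty -> append to chain.
Final buckets:
0: 768
1: 565 -> 817
2: 626
3: ∅
4: ∅
5: 101 -> 845 -> 281
6: 246 -> 462
7: 367
8: ∅
9: 21
10: ∅
11: ∅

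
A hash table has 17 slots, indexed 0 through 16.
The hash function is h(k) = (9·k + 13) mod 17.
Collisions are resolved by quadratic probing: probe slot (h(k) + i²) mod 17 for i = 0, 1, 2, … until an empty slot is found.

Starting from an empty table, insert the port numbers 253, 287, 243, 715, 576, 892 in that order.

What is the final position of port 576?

Insert 253: h=12, slot 12 empty => index 12.
Insert 287: h=12, slot 12 occupied => index 13.
Insert 243: h=7, slot 7 empty => index 7.
Insert 715: h=5, slot 5 empty => index 5.
Insert 576: h=12, slots 12,13 occupied => index 16.
Insert 892: h=0, slot 0 empty => index 0.
Table: [892, _, _, _, _, 715, _, 243, _, _, _, _, 253, 287, _, _, 576]

16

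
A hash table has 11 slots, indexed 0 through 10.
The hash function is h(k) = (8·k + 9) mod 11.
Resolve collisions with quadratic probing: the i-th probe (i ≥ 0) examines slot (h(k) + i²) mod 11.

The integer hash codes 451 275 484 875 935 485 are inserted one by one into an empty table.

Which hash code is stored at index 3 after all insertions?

451: h=9 → slot 9
275: h=9, probe 9,10 → slot 10
484: h=9, probe 9,10,2 → slot 2
875: h=2, probe 2,3 → slot 3
935: h=9, probe 9,10,2,7 → slot 7
485: h=6 → slot 6
Table: [—, —, 484, 875, —, —, 485, 935, —, 451, 275]

875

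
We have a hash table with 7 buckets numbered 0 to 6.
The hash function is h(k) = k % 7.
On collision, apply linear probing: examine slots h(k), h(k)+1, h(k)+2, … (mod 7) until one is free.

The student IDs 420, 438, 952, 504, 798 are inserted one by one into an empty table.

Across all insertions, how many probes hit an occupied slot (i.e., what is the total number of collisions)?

Insert 420: h=0, slot 0 empty -> index 0.
Insert 438: h=4, slot 4 empty -> index 4.
Insert 952: h=0, slot 0 occupied -> index 1.
Insert 504: h=0, slots 0,1 occupied -> index 2.
Insert 798: h=0, slots 0,1,2 occupied -> index 3.
Table: [420, 952, 504, 798, 438, _, _]

6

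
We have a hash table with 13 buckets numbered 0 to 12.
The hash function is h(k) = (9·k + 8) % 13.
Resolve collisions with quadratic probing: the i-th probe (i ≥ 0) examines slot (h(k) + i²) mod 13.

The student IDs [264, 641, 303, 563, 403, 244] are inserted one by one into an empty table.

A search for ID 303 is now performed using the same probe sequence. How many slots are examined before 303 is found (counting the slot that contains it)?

264 hashes to 5; slot 5 is free -> place at 5.
641 hashes to 5; 5 taken -> place at 6.
303 hashes to 5; 5,6 taken -> place at 9.
563 hashes to 5; 5,6,9 taken -> place at 1.
403 hashes to 8; slot 8 is free -> place at 8.
244 hashes to 7; slot 7 is free -> place at 7.
Table: [—, 563, —, —, —, 264, 641, 244, 403, 303, —, —, —]
Lookup 303: h=5, probe 5,6,9 → found at 9.

3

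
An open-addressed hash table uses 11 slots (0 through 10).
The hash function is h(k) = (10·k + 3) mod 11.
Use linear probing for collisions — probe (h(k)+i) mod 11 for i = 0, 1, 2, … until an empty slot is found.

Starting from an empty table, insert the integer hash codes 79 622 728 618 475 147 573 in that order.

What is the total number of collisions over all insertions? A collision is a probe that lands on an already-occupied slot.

79 hashes to 1; slot 1 is free -> place at 1.
622 hashes to 8; slot 8 is free -> place at 8.
728 hashes to 1; 1 taken -> place at 2.
618 hashes to 1; 1,2 taken -> place at 3.
475 hashes to 1; 1,2,3 taken -> place at 4.
147 hashes to 10; slot 10 is free -> place at 10.
573 hashes to 2; 2,3,4 taken -> place at 5.
Table: [-, 79, 728, 618, 475, 573, -, -, 622, -, 147]

9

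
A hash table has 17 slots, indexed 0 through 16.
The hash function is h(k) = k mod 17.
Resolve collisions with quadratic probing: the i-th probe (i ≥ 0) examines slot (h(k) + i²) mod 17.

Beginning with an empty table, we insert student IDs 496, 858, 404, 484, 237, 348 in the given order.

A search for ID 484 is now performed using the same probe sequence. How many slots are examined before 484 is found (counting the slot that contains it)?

2

496 hashes to 3; slot 3 is free => place at 3.
858 hashes to 8; slot 8 is free => place at 8.
404 hashes to 13; slot 13 is free => place at 13.
484 hashes to 8; 8 taken => place at 9.
237 hashes to 16; slot 16 is free => place at 16.
348 hashes to 8; 8,9 taken => place at 12.
Table: [∅, ∅, ∅, 496, ∅, ∅, ∅, ∅, 858, 484, ∅, ∅, 348, 404, ∅, ∅, 237]
Lookup 484: h=8, probe 8,9 → found at 9.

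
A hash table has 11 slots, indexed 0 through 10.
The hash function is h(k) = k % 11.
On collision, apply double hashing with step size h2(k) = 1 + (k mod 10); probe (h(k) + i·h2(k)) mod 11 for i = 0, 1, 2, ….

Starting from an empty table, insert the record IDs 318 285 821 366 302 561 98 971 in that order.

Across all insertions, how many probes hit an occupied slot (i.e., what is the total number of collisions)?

318: h=10 → slot 10
285: h=10, h2=6, probe 10,5 → slot 5
821: h=7 → slot 7
366: h=3 → slot 3
302: h=5, h2=3, probe 5,8 → slot 8
561: h=0 → slot 0
98: h=10, h2=9, probe 10,8,6 → slot 6
971: h=3, h2=2, probe 3,5,7,9 → slot 9
Table: [561, —, —, 366, —, 285, 98, 821, 302, 971, 318]

7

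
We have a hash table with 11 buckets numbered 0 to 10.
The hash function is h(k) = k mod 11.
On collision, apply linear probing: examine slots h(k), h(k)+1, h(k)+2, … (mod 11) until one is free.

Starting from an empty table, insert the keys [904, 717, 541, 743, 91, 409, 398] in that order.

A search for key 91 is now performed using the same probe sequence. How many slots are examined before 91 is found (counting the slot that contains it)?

3

904 hashes to 2; slot 2 is free -> place at 2.
717 hashes to 2; 2 taken -> place at 3.
541 hashes to 2; 2,3 taken -> place at 4.
743 hashes to 6; slot 6 is free -> place at 6.
91 hashes to 3; 3,4 taken -> place at 5.
409 hashes to 2; 2,3,4,5,6 taken -> place at 7.
398 hashes to 2; 2,3,4,5,6,7 taken -> place at 8.
Table: [∅, ∅, 904, 717, 541, 91, 743, 409, 398, ∅, ∅]
Lookup 91: h=3, probe 3,4,5 → found at 5.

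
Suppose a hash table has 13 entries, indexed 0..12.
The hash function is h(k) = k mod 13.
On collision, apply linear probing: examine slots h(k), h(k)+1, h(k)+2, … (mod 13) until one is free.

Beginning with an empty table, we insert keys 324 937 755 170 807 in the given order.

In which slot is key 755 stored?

2

Insert 324: h=12, slot 12 empty → index 12.
Insert 937: h=1, slot 1 empty → index 1.
Insert 755: h=1, slot 1 occupied → index 2.
Insert 170: h=1, slots 1,2 occupied → index 3.
Insert 807: h=1, slots 1,2,3 occupied → index 4.
Table: [_, 937, 755, 170, 807, _, _, _, _, _, _, _, 324]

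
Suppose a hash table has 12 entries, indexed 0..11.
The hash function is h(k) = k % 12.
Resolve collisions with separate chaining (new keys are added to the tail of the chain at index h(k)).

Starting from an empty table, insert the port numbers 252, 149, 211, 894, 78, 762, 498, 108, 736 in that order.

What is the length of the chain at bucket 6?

4

252 -> bucket 0
149 -> bucket 5
211 -> bucket 7
894 -> bucket 6
78 -> bucket 6 (collision)
762 -> bucket 6 (collision)
498 -> bucket 6 (collision)
108 -> bucket 0 (collision)
736 -> bucket 4
Final buckets:
0: 252 -> 108
1: ∅
2: ∅
3: ∅
4: 736
5: 149
6: 894 -> 78 -> 762 -> 498
7: 211
8: ∅
9: ∅
10: ∅
11: ∅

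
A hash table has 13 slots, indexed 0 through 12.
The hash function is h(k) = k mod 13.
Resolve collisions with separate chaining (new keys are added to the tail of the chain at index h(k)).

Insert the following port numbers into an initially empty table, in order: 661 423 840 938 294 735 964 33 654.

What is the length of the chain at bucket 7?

Insert 661: h=11, bucket 11 empty -> new chain.
Insert 423: h=7, bucket 7 empty -> new chain.
Insert 840: h=8, bucket 8 empty -> new chain.
Insert 938: h=2, bucket 2 empty -> new chain.
Insert 294: h=8, bucket 8 nonempty -> append to chain.
Insert 735: h=7, bucket 7 nonempty -> append to chain.
Insert 964: h=2, bucket 2 nonempty -> append to chain.
Insert 33: h=7, bucket 7 nonempty -> append to chain.
Insert 654: h=4, bucket 4 empty -> new chain.
Final buckets:
0: _
1: _
2: 938 -> 964
3: _
4: 654
5: _
6: _
7: 423 -> 735 -> 33
8: 840 -> 294
9: _
10: _
11: 661
12: _

3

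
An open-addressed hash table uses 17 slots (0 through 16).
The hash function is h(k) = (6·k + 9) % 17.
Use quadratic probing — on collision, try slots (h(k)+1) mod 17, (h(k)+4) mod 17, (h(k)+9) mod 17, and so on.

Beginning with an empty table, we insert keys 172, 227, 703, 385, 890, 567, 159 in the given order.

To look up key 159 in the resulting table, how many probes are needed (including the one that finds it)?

5

172 hashes to 4; slot 4 is free => place at 4.
227 hashes to 11; slot 11 is free => place at 11.
703 hashes to 11; 11 taken => place at 12.
385 hashes to 7; slot 7 is free => place at 7.
890 hashes to 11; 11,12 taken => place at 15.
567 hashes to 11; 11,12,15 taken => place at 3.
159 hashes to 11; 11,12,15,3 taken => place at 10.
Table: [., ., ., 567, 172, ., ., 385, ., ., 159, 227, 703, ., ., 890, .]
Lookup 159: h=11, probe 11,12,15,3,10 → found at 10.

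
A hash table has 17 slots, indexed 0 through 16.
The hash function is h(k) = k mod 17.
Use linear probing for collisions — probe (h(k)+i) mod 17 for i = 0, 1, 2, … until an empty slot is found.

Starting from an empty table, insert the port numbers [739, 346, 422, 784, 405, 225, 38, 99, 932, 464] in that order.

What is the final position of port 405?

739 hashes to 8; slot 8 is free → place at 8.
346 hashes to 6; slot 6 is free → place at 6.
422 hashes to 14; slot 14 is free → place at 14.
784 hashes to 2; slot 2 is free → place at 2.
405 hashes to 14; 14 taken → place at 15.
225 hashes to 4; slot 4 is free → place at 4.
38 hashes to 4; 4 taken → place at 5.
99 hashes to 14; 14,15 taken → place at 16.
932 hashes to 14; 14,15,16 taken → place at 0.
464 hashes to 5; 5,6 taken → place at 7.
Table: [932, -, 784, -, 225, 38, 346, 464, 739, -, -, -, -, -, 422, 405, 99]

15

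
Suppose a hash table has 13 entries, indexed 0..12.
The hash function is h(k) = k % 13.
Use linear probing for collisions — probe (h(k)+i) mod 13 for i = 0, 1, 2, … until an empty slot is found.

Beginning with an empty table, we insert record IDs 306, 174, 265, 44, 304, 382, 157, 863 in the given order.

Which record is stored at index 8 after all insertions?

306 hashes to 7; slot 7 is free -> place at 7.
174 hashes to 5; slot 5 is free -> place at 5.
265 hashes to 5; 5 taken -> place at 6.
44 hashes to 5; 5,6,7 taken -> place at 8.
304 hashes to 5; 5,6,7,8 taken -> place at 9.
382 hashes to 5; 5,6,7,8,9 taken -> place at 10.
157 hashes to 1; slot 1 is free -> place at 1.
863 hashes to 5; 5,6,7,8,9,10 taken -> place at 11.
Table: [., 157, ., ., ., 174, 265, 306, 44, 304, 382, 863, .]

44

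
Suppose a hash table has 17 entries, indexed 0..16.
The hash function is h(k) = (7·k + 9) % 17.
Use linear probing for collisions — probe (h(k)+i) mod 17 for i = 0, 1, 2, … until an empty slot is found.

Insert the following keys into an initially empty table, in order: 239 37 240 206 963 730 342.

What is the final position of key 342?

Insert 239: h=16, slot 16 empty => index 16.
Insert 37: h=13, slot 13 empty => index 13.
Insert 240: h=6, slot 6 empty => index 6.
Insert 206: h=6, slot 6 occupied => index 7.
Insert 963: h=1, slot 1 empty => index 1.
Insert 730: h=2, slot 2 empty => index 2.
Insert 342: h=6, slots 6,7 occupied => index 8.
Table: [_, 963, 730, _, _, _, 240, 206, 342, _, _, _, _, 37, _, _, 239]

8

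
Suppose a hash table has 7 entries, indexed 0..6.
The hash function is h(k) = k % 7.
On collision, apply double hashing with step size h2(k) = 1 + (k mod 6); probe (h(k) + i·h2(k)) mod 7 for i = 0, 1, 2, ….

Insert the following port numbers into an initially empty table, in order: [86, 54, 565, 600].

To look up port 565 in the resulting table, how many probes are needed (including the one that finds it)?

86 hashes to 2; slot 2 is free → place at 2.
54 hashes to 5; slot 5 is free → place at 5.
565 hashes to 5, h2=2; 5 taken → place at 0.
600 hashes to 5, h2=1; 5 taken → place at 6.
Table: [565, ∅, 86, ∅, ∅, 54, 600]
Lookup 565: h=5, h2=2, probe 5,0 → found at 0.

2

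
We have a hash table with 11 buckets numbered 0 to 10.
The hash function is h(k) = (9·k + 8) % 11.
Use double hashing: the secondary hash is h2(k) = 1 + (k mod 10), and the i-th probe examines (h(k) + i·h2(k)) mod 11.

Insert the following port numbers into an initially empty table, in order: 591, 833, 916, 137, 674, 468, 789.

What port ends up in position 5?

468

591: h=3 → slot 3
833: h=3, h2=4, probe 3,7 → slot 7
916: h=2 → slot 2
137: h=9 → slot 9
674: h=2, h2=5, probe 2,7,1 → slot 1
468: h=7, h2=9, probe 7,5 → slot 5
789: h=3, h2=10, probe 3,2,1,0 → slot 0
Table: [789, 674, 916, 591, ., 468, ., 833, ., 137, .]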